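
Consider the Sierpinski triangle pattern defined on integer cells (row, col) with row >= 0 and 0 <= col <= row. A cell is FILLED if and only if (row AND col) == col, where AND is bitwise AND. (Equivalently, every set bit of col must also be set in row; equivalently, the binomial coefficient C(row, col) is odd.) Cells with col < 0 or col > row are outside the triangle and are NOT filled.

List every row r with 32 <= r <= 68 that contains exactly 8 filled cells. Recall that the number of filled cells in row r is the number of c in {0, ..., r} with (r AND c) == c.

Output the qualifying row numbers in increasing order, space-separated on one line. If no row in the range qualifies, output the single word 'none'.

Answer: 35 37 38 41 42 44 49 50 52 56 67

Derivation:
Row r has 2^popcount(r) filled cells, so we need popcount(r) = log2(8) = 3.
Scan r = 32..68 and keep those with exactly 3 one-bits:
r=32=100000 popcount=1 -> skip
r=33=100001 popcount=2 -> skip
r=34=100010 popcount=2 -> skip
r=35=100011 popcount=3 -> KEEP
r=36=100100 popcount=2 -> skip
r=37=100101 popcount=3 -> KEEP
r=38=100110 popcount=3 -> KEEP
r=39=100111 popcount=4 -> skip
r=40=101000 popcount=2 -> skip
r=41=101001 popcount=3 -> KEEP
r=42=101010 popcount=3 -> KEEP
r=43=101011 popcount=4 -> skip
r=44=101100 popcount=3 -> KEEP
r=45=101101 popcount=4 -> skip
r=46=101110 popcount=4 -> skip
r=47=101111 popcount=5 -> skip
r=48=110000 popcount=2 -> skip
r=49=110001 popcount=3 -> KEEP
r=50=110010 popcount=3 -> KEEP
r=51=110011 popcount=4 -> skip
r=52=110100 popcount=3 -> KEEP
r=53=110101 popcount=4 -> skip
r=54=110110 popcount=4 -> skip
r=55=110111 popcount=5 -> skip
r=56=111000 popcount=3 -> KEEP
r=57=111001 popcount=4 -> skip
r=58=111010 popcount=4 -> skip
r=59=111011 popcount=5 -> skip
r=60=111100 popcount=4 -> skip
r=61=111101 popcount=5 -> skip
r=62=111110 popcount=5 -> skip
r=63=111111 popcount=6 -> skip
r=64=1000000 popcount=1 -> skip
r=65=1000001 popcount=2 -> skip
r=66=1000010 popcount=2 -> skip
r=67=1000011 popcount=3 -> KEEP
r=68=1000100 popcount=2 -> skip
Kept rows: 35 37 38 41 42 44 49 50 52 56 67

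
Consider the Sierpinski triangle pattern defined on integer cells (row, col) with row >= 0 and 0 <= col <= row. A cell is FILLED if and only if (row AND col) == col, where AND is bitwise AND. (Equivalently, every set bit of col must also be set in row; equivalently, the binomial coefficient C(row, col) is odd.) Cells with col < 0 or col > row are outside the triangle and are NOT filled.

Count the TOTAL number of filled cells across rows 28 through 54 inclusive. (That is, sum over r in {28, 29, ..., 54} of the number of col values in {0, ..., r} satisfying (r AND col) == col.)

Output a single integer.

Answer: 310

Derivation:
r28=11100 pc3: +8 =8
r29=11101 pc4: +16 =24
r30=11110 pc4: +16 =40
r31=11111 pc5: +32 =72
r32=100000 pc1: +2 =74
r33=100001 pc2: +4 =78
r34=100010 pc2: +4 =82
r35=100011 pc3: +8 =90
r36=100100 pc2: +4 =94
r37=100101 pc3: +8 =102
r38=100110 pc3: +8 =110
r39=100111 pc4: +16 =126
r40=101000 pc2: +4 =130
r41=101001 pc3: +8 =138
r42=101010 pc3: +8 =146
r43=101011 pc4: +16 =162
r44=101100 pc3: +8 =170
r45=101101 pc4: +16 =186
r46=101110 pc4: +16 =202
r47=101111 pc5: +32 =234
r48=110000 pc2: +4 =238
r49=110001 pc3: +8 =246
r50=110010 pc3: +8 =254
r51=110011 pc4: +16 =270
r52=110100 pc3: +8 =278
r53=110101 pc4: +16 =294
r54=110110 pc4: +16 =310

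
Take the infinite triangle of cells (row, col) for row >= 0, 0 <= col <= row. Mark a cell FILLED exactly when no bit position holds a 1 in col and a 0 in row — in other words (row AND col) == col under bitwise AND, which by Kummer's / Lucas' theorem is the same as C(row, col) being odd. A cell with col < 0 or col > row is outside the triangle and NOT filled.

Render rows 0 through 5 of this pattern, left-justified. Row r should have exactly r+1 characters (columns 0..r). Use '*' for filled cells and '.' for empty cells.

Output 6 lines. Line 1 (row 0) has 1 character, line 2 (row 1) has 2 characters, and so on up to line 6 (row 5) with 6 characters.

r0=0: *
r1=1: **
r2=10: *.*
r3=11: ****
r4=100: *...*
r5=101: **..**

Answer: *
**
*.*
****
*...*
**..**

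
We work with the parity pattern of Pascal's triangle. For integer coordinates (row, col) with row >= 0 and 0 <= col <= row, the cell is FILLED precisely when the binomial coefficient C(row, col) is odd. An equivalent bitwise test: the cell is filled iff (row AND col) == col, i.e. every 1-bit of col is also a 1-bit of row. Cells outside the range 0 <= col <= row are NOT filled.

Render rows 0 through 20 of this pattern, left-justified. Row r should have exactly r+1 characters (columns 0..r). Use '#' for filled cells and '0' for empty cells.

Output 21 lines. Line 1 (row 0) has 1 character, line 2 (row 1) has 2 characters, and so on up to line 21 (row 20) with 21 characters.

r0=0: #
r1=1: ##
r2=10: #0#
r3=11: ####
r4=100: #000#
r5=101: ##00##
r6=110: #0#0#0#
r7=111: ########
r8=1000: #0000000#
r9=1001: ##000000##
r10=1010: #0#00000#0#
r11=1011: ####0000####
r12=1100: #000#000#000#
r13=1101: ##00##00##00##
r14=1110: #0#0#0#0#0#0#0#
r15=1111: ################
r16=10000: #000000000000000#
r17=10001: ##00000000000000##
r18=10010: #0#0000000000000#0#
r19=10011: ####000000000000####
r20=10100: #000#00000000000#000#

Answer: #
##
#0#
####
#000#
##00##
#0#0#0#
########
#0000000#
##000000##
#0#00000#0#
####0000####
#000#000#000#
##00##00##00##
#0#0#0#0#0#0#0#
################
#000000000000000#
##00000000000000##
#0#0000000000000#0#
####000000000000####
#000#00000000000#000#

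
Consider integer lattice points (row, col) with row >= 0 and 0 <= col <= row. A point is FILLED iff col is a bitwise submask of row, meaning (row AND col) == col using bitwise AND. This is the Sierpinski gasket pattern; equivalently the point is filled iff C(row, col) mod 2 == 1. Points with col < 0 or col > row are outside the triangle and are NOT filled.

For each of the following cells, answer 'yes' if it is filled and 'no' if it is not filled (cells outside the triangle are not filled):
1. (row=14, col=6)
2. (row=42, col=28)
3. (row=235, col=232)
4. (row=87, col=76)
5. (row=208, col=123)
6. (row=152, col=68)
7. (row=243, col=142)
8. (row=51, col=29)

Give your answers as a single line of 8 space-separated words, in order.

Answer: yes no yes no no no no no

Derivation:
(14,6): row=0b1110, col=0b110, row AND col = 0b110 = 6; 6 == 6 -> filled
(42,28): row=0b101010, col=0b11100, row AND col = 0b1000 = 8; 8 != 28 -> empty
(235,232): row=0b11101011, col=0b11101000, row AND col = 0b11101000 = 232; 232 == 232 -> filled
(87,76): row=0b1010111, col=0b1001100, row AND col = 0b1000100 = 68; 68 != 76 -> empty
(208,123): row=0b11010000, col=0b1111011, row AND col = 0b1010000 = 80; 80 != 123 -> empty
(152,68): row=0b10011000, col=0b1000100, row AND col = 0b0 = 0; 0 != 68 -> empty
(243,142): row=0b11110011, col=0b10001110, row AND col = 0b10000010 = 130; 130 != 142 -> empty
(51,29): row=0b110011, col=0b11101, row AND col = 0b10001 = 17; 17 != 29 -> empty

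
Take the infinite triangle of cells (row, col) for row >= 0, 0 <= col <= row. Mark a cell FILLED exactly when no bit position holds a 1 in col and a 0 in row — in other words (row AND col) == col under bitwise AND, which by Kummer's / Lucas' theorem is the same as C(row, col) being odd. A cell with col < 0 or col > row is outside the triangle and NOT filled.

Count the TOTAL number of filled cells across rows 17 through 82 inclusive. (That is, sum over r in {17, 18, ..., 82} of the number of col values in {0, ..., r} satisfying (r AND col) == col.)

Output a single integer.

Answer: 828

Derivation:
r17=10001 pc2: +4 =4
r18=10010 pc2: +4 =8
r19=10011 pc3: +8 =16
r20=10100 pc2: +4 =20
r21=10101 pc3: +8 =28
r22=10110 pc3: +8 =36
r23=10111 pc4: +16 =52
r24=11000 pc2: +4 =56
r25=11001 pc3: +8 =64
r26=11010 pc3: +8 =72
r27=11011 pc4: +16 =88
r28=11100 pc3: +8 =96
r29=11101 pc4: +16 =112
r30=11110 pc4: +16 =128
r31=11111 pc5: +32 =160
r32=100000 pc1: +2 =162
r33=100001 pc2: +4 =166
r34=100010 pc2: +4 =170
r35=100011 pc3: +8 =178
r36=100100 pc2: +4 =182
r37=100101 pc3: +8 =190
r38=100110 pc3: +8 =198
r39=100111 pc4: +16 =214
r40=101000 pc2: +4 =218
r41=101001 pc3: +8 =226
r42=101010 pc3: +8 =234
r43=101011 pc4: +16 =250
r44=101100 pc3: +8 =258
r45=101101 pc4: +16 =274
r46=101110 pc4: +16 =290
r47=101111 pc5: +32 =322
r48=110000 pc2: +4 =326
r49=110001 pc3: +8 =334
r50=110010 pc3: +8 =342
r51=110011 pc4: +16 =358
r52=110100 pc3: +8 =366
r53=110101 pc4: +16 =382
r54=110110 pc4: +16 =398
r55=110111 pc5: +32 =430
r56=111000 pc3: +8 =438
r57=111001 pc4: +16 =454
r58=111010 pc4: +16 =470
r59=111011 pc5: +32 =502
r60=111100 pc4: +16 =518
r61=111101 pc5: +32 =550
r62=111110 pc5: +32 =582
r63=111111 pc6: +64 =646
r64=1000000 pc1: +2 =648
r65=1000001 pc2: +4 =652
r66=1000010 pc2: +4 =656
r67=1000011 pc3: +8 =664
r68=1000100 pc2: +4 =668
r69=1000101 pc3: +8 =676
r70=1000110 pc3: +8 =684
r71=1000111 pc4: +16 =700
r72=1001000 pc2: +4 =704
r73=1001001 pc3: +8 =712
r74=1001010 pc3: +8 =720
r75=1001011 pc4: +16 =736
r76=1001100 pc3: +8 =744
r77=1001101 pc4: +16 =760
r78=1001110 pc4: +16 =776
r79=1001111 pc5: +32 =808
r80=1010000 pc2: +4 =812
r81=1010001 pc3: +8 =820
r82=1010010 pc3: +8 =828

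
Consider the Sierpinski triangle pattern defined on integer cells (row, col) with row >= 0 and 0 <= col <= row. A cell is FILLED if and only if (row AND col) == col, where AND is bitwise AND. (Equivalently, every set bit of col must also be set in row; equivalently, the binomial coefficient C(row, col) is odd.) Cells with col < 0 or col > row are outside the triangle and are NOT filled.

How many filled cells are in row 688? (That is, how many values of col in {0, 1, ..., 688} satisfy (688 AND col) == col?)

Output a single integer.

688 in binary = 1010110000
popcount(688) = number of 1-bits in 1010110000 = 4
A col c satisfies (688 AND c) == c iff every set bit of c is also set in 688; each of the 4 set bits of 688 can independently be on or off in c.
count = 2^4 = 16

Answer: 16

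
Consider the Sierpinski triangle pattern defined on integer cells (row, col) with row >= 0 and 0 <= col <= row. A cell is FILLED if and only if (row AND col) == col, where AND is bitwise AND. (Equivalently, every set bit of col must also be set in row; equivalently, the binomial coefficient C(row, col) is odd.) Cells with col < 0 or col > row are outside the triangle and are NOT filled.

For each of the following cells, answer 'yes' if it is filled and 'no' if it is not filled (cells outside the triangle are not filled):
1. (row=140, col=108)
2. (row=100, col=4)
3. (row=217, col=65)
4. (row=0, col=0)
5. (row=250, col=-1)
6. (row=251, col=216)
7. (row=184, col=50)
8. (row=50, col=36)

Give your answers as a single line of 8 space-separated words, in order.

Answer: no yes yes yes no yes no no

Derivation:
(140,108): row=0b10001100, col=0b1101100, row AND col = 0b1100 = 12; 12 != 108 -> empty
(100,4): row=0b1100100, col=0b100, row AND col = 0b100 = 4; 4 == 4 -> filled
(217,65): row=0b11011001, col=0b1000001, row AND col = 0b1000001 = 65; 65 == 65 -> filled
(0,0): row=0b0, col=0b0, row AND col = 0b0 = 0; 0 == 0 -> filled
(250,-1): col outside [0, 250] -> not filled
(251,216): row=0b11111011, col=0b11011000, row AND col = 0b11011000 = 216; 216 == 216 -> filled
(184,50): row=0b10111000, col=0b110010, row AND col = 0b110000 = 48; 48 != 50 -> empty
(50,36): row=0b110010, col=0b100100, row AND col = 0b100000 = 32; 32 != 36 -> empty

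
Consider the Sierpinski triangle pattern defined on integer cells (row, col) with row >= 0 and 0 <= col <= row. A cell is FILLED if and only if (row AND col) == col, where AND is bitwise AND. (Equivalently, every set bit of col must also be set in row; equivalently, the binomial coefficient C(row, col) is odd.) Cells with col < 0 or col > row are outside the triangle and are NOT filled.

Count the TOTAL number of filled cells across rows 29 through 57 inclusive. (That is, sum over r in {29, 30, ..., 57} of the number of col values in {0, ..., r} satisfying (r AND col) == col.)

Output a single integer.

Answer: 358

Derivation:
r29=11101 pc4: +16 =16
r30=11110 pc4: +16 =32
r31=11111 pc5: +32 =64
r32=100000 pc1: +2 =66
r33=100001 pc2: +4 =70
r34=100010 pc2: +4 =74
r35=100011 pc3: +8 =82
r36=100100 pc2: +4 =86
r37=100101 pc3: +8 =94
r38=100110 pc3: +8 =102
r39=100111 pc4: +16 =118
r40=101000 pc2: +4 =122
r41=101001 pc3: +8 =130
r42=101010 pc3: +8 =138
r43=101011 pc4: +16 =154
r44=101100 pc3: +8 =162
r45=101101 pc4: +16 =178
r46=101110 pc4: +16 =194
r47=101111 pc5: +32 =226
r48=110000 pc2: +4 =230
r49=110001 pc3: +8 =238
r50=110010 pc3: +8 =246
r51=110011 pc4: +16 =262
r52=110100 pc3: +8 =270
r53=110101 pc4: +16 =286
r54=110110 pc4: +16 =302
r55=110111 pc5: +32 =334
r56=111000 pc3: +8 =342
r57=111001 pc4: +16 =358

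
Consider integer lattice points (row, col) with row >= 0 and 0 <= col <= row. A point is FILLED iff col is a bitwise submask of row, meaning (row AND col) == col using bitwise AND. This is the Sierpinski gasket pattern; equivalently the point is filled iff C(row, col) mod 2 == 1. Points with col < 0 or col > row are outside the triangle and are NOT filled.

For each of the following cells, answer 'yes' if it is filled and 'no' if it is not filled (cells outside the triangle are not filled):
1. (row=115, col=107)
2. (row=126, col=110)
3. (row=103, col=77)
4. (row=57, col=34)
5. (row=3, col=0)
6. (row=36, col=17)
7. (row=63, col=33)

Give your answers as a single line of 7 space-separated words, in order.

(115,107): row=0b1110011, col=0b1101011, row AND col = 0b1100011 = 99; 99 != 107 -> empty
(126,110): row=0b1111110, col=0b1101110, row AND col = 0b1101110 = 110; 110 == 110 -> filled
(103,77): row=0b1100111, col=0b1001101, row AND col = 0b1000101 = 69; 69 != 77 -> empty
(57,34): row=0b111001, col=0b100010, row AND col = 0b100000 = 32; 32 != 34 -> empty
(3,0): row=0b11, col=0b0, row AND col = 0b0 = 0; 0 == 0 -> filled
(36,17): row=0b100100, col=0b10001, row AND col = 0b0 = 0; 0 != 17 -> empty
(63,33): row=0b111111, col=0b100001, row AND col = 0b100001 = 33; 33 == 33 -> filled

Answer: no yes no no yes no yes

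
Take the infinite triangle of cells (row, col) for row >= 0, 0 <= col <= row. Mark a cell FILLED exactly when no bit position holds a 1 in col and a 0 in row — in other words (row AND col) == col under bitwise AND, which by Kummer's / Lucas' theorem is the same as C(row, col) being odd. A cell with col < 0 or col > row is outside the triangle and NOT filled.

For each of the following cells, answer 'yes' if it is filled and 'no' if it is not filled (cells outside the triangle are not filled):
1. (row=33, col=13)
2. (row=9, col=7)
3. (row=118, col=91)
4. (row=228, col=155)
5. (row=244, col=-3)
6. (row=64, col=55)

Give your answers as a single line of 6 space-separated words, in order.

Answer: no no no no no no

Derivation:
(33,13): row=0b100001, col=0b1101, row AND col = 0b1 = 1; 1 != 13 -> empty
(9,7): row=0b1001, col=0b111, row AND col = 0b1 = 1; 1 != 7 -> empty
(118,91): row=0b1110110, col=0b1011011, row AND col = 0b1010010 = 82; 82 != 91 -> empty
(228,155): row=0b11100100, col=0b10011011, row AND col = 0b10000000 = 128; 128 != 155 -> empty
(244,-3): col outside [0, 244] -> not filled
(64,55): row=0b1000000, col=0b110111, row AND col = 0b0 = 0; 0 != 55 -> empty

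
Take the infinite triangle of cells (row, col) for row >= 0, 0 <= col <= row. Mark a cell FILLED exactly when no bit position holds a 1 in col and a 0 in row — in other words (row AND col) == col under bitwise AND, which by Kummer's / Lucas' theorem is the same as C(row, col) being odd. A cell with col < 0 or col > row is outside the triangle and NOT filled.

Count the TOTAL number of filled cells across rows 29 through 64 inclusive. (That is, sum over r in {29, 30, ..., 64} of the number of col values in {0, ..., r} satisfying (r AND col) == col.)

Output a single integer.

Answer: 552

Derivation:
r29=11101 pc4: +16 =16
r30=11110 pc4: +16 =32
r31=11111 pc5: +32 =64
r32=100000 pc1: +2 =66
r33=100001 pc2: +4 =70
r34=100010 pc2: +4 =74
r35=100011 pc3: +8 =82
r36=100100 pc2: +4 =86
r37=100101 pc3: +8 =94
r38=100110 pc3: +8 =102
r39=100111 pc4: +16 =118
r40=101000 pc2: +4 =122
r41=101001 pc3: +8 =130
r42=101010 pc3: +8 =138
r43=101011 pc4: +16 =154
r44=101100 pc3: +8 =162
r45=101101 pc4: +16 =178
r46=101110 pc4: +16 =194
r47=101111 pc5: +32 =226
r48=110000 pc2: +4 =230
r49=110001 pc3: +8 =238
r50=110010 pc3: +8 =246
r51=110011 pc4: +16 =262
r52=110100 pc3: +8 =270
r53=110101 pc4: +16 =286
r54=110110 pc4: +16 =302
r55=110111 pc5: +32 =334
r56=111000 pc3: +8 =342
r57=111001 pc4: +16 =358
r58=111010 pc4: +16 =374
r59=111011 pc5: +32 =406
r60=111100 pc4: +16 =422
r61=111101 pc5: +32 =454
r62=111110 pc5: +32 =486
r63=111111 pc6: +64 =550
r64=1000000 pc1: +2 =552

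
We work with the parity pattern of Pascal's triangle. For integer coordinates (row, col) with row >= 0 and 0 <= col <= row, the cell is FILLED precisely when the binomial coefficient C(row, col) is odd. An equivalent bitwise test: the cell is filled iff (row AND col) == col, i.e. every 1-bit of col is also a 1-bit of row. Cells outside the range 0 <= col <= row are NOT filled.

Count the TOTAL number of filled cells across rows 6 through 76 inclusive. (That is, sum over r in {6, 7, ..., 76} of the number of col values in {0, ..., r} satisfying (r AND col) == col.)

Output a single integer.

r6=110 pc2: +4 =4
r7=111 pc3: +8 =12
r8=1000 pc1: +2 =14
r9=1001 pc2: +4 =18
r10=1010 pc2: +4 =22
r11=1011 pc3: +8 =30
r12=1100 pc2: +4 =34
r13=1101 pc3: +8 =42
r14=1110 pc3: +8 =50
r15=1111 pc4: +16 =66
r16=10000 pc1: +2 =68
r17=10001 pc2: +4 =72
r18=10010 pc2: +4 =76
r19=10011 pc3: +8 =84
r20=10100 pc2: +4 =88
r21=10101 pc3: +8 =96
r22=10110 pc3: +8 =104
r23=10111 pc4: +16 =120
r24=11000 pc2: +4 =124
r25=11001 pc3: +8 =132
r26=11010 pc3: +8 =140
r27=11011 pc4: +16 =156
r28=11100 pc3: +8 =164
r29=11101 pc4: +16 =180
r30=11110 pc4: +16 =196
r31=11111 pc5: +32 =228
r32=100000 pc1: +2 =230
r33=100001 pc2: +4 =234
r34=100010 pc2: +4 =238
r35=100011 pc3: +8 =246
r36=100100 pc2: +4 =250
r37=100101 pc3: +8 =258
r38=100110 pc3: +8 =266
r39=100111 pc4: +16 =282
r40=101000 pc2: +4 =286
r41=101001 pc3: +8 =294
r42=101010 pc3: +8 =302
r43=101011 pc4: +16 =318
r44=101100 pc3: +8 =326
r45=101101 pc4: +16 =342
r46=101110 pc4: +16 =358
r47=101111 pc5: +32 =390
r48=110000 pc2: +4 =394
r49=110001 pc3: +8 =402
r50=110010 pc3: +8 =410
r51=110011 pc4: +16 =426
r52=110100 pc3: +8 =434
r53=110101 pc4: +16 =450
r54=110110 pc4: +16 =466
r55=110111 pc5: +32 =498
r56=111000 pc3: +8 =506
r57=111001 pc4: +16 =522
r58=111010 pc4: +16 =538
r59=111011 pc5: +32 =570
r60=111100 pc4: +16 =586
r61=111101 pc5: +32 =618
r62=111110 pc5: +32 =650
r63=111111 pc6: +64 =714
r64=1000000 pc1: +2 =716
r65=1000001 pc2: +4 =720
r66=1000010 pc2: +4 =724
r67=1000011 pc3: +8 =732
r68=1000100 pc2: +4 =736
r69=1000101 pc3: +8 =744
r70=1000110 pc3: +8 =752
r71=1000111 pc4: +16 =768
r72=1001000 pc2: +4 =772
r73=1001001 pc3: +8 =780
r74=1001010 pc3: +8 =788
r75=1001011 pc4: +16 =804
r76=1001100 pc3: +8 =812

Answer: 812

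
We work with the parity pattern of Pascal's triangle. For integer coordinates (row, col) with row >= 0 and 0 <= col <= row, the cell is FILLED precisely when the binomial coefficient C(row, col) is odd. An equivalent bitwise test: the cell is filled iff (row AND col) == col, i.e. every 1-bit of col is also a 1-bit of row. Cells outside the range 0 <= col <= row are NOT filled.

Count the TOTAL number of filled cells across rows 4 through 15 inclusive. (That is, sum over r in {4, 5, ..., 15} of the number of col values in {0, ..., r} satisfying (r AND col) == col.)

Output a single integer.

Answer: 72

Derivation:
r4=100 pc1: +2 =2
r5=101 pc2: +4 =6
r6=110 pc2: +4 =10
r7=111 pc3: +8 =18
r8=1000 pc1: +2 =20
r9=1001 pc2: +4 =24
r10=1010 pc2: +4 =28
r11=1011 pc3: +8 =36
r12=1100 pc2: +4 =40
r13=1101 pc3: +8 =48
r14=1110 pc3: +8 =56
r15=1111 pc4: +16 =72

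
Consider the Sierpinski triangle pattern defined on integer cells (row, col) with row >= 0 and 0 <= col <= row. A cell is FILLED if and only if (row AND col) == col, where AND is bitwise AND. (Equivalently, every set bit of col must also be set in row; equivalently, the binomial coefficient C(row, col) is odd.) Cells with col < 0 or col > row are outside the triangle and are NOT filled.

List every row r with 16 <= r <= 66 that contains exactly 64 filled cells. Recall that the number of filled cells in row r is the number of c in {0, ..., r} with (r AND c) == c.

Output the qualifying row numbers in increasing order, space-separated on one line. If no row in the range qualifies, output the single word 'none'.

Row r has 2^popcount(r) filled cells, so we need popcount(r) = log2(64) = 6.
Scan r = 16..66 and keep those with exactly 6 one-bits:
r=16=10000 popcount=1 -> skip
r=17=10001 popcount=2 -> skip
r=18=10010 popcount=2 -> skip
r=19=10011 popcount=3 -> skip
r=20=10100 popcount=2 -> skip
r=21=10101 popcount=3 -> skip
r=22=10110 popcount=3 -> skip
r=23=10111 popcount=4 -> skip
r=24=11000 popcount=2 -> skip
r=25=11001 popcount=3 -> skip
r=26=11010 popcount=3 -> skip
r=27=11011 popcount=4 -> skip
r=28=11100 popcount=3 -> skip
r=29=11101 popcount=4 -> skip
r=30=11110 popcount=4 -> skip
r=31=11111 popcount=5 -> skip
r=32=100000 popcount=1 -> skip
r=33=100001 popcount=2 -> skip
r=34=100010 popcount=2 -> skip
r=35=100011 popcount=3 -> skip
r=36=100100 popcount=2 -> skip
r=37=100101 popcount=3 -> skip
r=38=100110 popcount=3 -> skip
r=39=100111 popcount=4 -> skip
r=40=101000 popcount=2 -> skip
r=41=101001 popcount=3 -> skip
r=42=101010 popcount=3 -> skip
r=43=101011 popcount=4 -> skip
r=44=101100 popcount=3 -> skip
r=45=101101 popcount=4 -> skip
r=46=101110 popcount=4 -> skip
r=47=101111 popcount=5 -> skip
r=48=110000 popcount=2 -> skip
r=49=110001 popcount=3 -> skip
r=50=110010 popcount=3 -> skip
r=51=110011 popcount=4 -> skip
r=52=110100 popcount=3 -> skip
r=53=110101 popcount=4 -> skip
r=54=110110 popcount=4 -> skip
r=55=110111 popcount=5 -> skip
r=56=111000 popcount=3 -> skip
r=57=111001 popcount=4 -> skip
r=58=111010 popcount=4 -> skip
r=59=111011 popcount=5 -> skip
r=60=111100 popcount=4 -> skip
r=61=111101 popcount=5 -> skip
r=62=111110 popcount=5 -> skip
r=63=111111 popcount=6 -> KEEP
r=64=1000000 popcount=1 -> skip
r=65=1000001 popcount=2 -> skip
r=66=1000010 popcount=2 -> skip
Kept rows: 63

Answer: 63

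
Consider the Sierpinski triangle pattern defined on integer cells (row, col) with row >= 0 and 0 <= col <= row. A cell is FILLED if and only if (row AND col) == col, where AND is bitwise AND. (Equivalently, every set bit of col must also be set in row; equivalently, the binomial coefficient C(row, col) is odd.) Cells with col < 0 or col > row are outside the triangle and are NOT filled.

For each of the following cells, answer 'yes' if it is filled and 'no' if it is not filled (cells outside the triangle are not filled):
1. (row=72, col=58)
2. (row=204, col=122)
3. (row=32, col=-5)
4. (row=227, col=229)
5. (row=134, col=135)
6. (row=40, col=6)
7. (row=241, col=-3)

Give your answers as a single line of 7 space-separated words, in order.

(72,58): row=0b1001000, col=0b111010, row AND col = 0b1000 = 8; 8 != 58 -> empty
(204,122): row=0b11001100, col=0b1111010, row AND col = 0b1001000 = 72; 72 != 122 -> empty
(32,-5): col outside [0, 32] -> not filled
(227,229): col outside [0, 227] -> not filled
(134,135): col outside [0, 134] -> not filled
(40,6): row=0b101000, col=0b110, row AND col = 0b0 = 0; 0 != 6 -> empty
(241,-3): col outside [0, 241] -> not filled

Answer: no no no no no no no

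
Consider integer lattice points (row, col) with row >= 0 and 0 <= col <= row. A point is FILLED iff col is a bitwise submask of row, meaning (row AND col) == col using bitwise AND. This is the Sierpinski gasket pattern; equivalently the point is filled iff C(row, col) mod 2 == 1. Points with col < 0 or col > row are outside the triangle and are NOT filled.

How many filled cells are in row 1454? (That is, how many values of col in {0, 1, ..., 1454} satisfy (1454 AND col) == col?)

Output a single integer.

Answer: 128

Derivation:
1454 in binary = 10110101110
popcount(1454) = number of 1-bits in 10110101110 = 7
A col c satisfies (1454 AND c) == c iff every set bit of c is also set in 1454; each of the 7 set bits of 1454 can independently be on or off in c.
count = 2^7 = 128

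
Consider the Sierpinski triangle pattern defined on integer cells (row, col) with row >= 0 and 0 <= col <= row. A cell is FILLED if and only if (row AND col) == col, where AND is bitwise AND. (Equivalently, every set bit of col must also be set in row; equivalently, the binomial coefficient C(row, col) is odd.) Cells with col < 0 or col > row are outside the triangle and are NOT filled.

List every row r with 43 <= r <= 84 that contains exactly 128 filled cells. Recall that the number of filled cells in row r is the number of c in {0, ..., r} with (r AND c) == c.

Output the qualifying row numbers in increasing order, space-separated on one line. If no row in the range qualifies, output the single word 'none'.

Row r has 2^popcount(r) filled cells, so we need popcount(r) = log2(128) = 7.
Scan r = 43..84 and keep those with exactly 7 one-bits:
r=43=101011 popcount=4 -> skip
r=44=101100 popcount=3 -> skip
r=45=101101 popcount=4 -> skip
r=46=101110 popcount=4 -> skip
r=47=101111 popcount=5 -> skip
r=48=110000 popcount=2 -> skip
r=49=110001 popcount=3 -> skip
r=50=110010 popcount=3 -> skip
r=51=110011 popcount=4 -> skip
r=52=110100 popcount=3 -> skip
r=53=110101 popcount=4 -> skip
r=54=110110 popcount=4 -> skip
r=55=110111 popcount=5 -> skip
r=56=111000 popcount=3 -> skip
r=57=111001 popcount=4 -> skip
r=58=111010 popcount=4 -> skip
r=59=111011 popcount=5 -> skip
r=60=111100 popcount=4 -> skip
r=61=111101 popcount=5 -> skip
r=62=111110 popcount=5 -> skip
r=63=111111 popcount=6 -> skip
r=64=1000000 popcount=1 -> skip
r=65=1000001 popcount=2 -> skip
r=66=1000010 popcount=2 -> skip
r=67=1000011 popcount=3 -> skip
r=68=1000100 popcount=2 -> skip
r=69=1000101 popcount=3 -> skip
r=70=1000110 popcount=3 -> skip
r=71=1000111 popcount=4 -> skip
r=72=1001000 popcount=2 -> skip
r=73=1001001 popcount=3 -> skip
r=74=1001010 popcount=3 -> skip
r=75=1001011 popcount=4 -> skip
r=76=1001100 popcount=3 -> skip
r=77=1001101 popcount=4 -> skip
r=78=1001110 popcount=4 -> skip
r=79=1001111 popcount=5 -> skip
r=80=1010000 popcount=2 -> skip
r=81=1010001 popcount=3 -> skip
r=82=1010010 popcount=3 -> skip
r=83=1010011 popcount=4 -> skip
r=84=1010100 popcount=3 -> skip
Kept rows: none

Answer: none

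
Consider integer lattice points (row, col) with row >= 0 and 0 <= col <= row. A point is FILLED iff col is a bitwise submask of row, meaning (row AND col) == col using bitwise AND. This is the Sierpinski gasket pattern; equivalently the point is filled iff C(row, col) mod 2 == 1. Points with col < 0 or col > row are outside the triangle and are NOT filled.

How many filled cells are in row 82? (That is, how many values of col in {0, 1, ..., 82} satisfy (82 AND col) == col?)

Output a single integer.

82 in binary = 1010010
popcount(82) = number of 1-bits in 1010010 = 3
A col c satisfies (82 AND c) == c iff every set bit of c is also set in 82; each of the 3 set bits of 82 can independently be on or off in c.
count = 2^3 = 8

Answer: 8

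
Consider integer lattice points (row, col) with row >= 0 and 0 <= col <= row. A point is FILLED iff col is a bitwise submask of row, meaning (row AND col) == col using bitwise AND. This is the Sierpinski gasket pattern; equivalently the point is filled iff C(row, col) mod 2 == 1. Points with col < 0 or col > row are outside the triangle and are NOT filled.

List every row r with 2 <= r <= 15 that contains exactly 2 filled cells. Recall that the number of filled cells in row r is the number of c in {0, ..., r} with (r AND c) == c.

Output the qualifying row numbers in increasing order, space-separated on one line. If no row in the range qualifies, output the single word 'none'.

Answer: 2 4 8

Derivation:
Row r has 2^popcount(r) filled cells, so we need popcount(r) = log2(2) = 1.
Scan r = 2..15 and keep those with exactly 1 one-bits:
r=2=10 popcount=1 -> KEEP
r=3=11 popcount=2 -> skip
r=4=100 popcount=1 -> KEEP
r=5=101 popcount=2 -> skip
r=6=110 popcount=2 -> skip
r=7=111 popcount=3 -> skip
r=8=1000 popcount=1 -> KEEP
r=9=1001 popcount=2 -> skip
r=10=1010 popcount=2 -> skip
r=11=1011 popcount=3 -> skip
r=12=1100 popcount=2 -> skip
r=13=1101 popcount=3 -> skip
r=14=1110 popcount=3 -> skip
r=15=1111 popcount=4 -> skip
Kept rows: 2 4 8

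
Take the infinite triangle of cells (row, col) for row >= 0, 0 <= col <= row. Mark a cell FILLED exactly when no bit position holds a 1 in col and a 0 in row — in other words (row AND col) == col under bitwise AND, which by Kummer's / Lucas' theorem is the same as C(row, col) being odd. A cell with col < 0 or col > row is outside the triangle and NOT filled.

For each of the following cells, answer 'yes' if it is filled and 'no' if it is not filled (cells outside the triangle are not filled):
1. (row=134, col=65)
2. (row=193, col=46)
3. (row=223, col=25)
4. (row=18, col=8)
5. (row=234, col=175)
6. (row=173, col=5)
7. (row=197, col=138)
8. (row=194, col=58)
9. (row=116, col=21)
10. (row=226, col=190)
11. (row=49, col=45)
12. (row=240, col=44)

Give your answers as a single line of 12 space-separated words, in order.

Answer: no no yes no no yes no no no no no no

Derivation:
(134,65): row=0b10000110, col=0b1000001, row AND col = 0b0 = 0; 0 != 65 -> empty
(193,46): row=0b11000001, col=0b101110, row AND col = 0b0 = 0; 0 != 46 -> empty
(223,25): row=0b11011111, col=0b11001, row AND col = 0b11001 = 25; 25 == 25 -> filled
(18,8): row=0b10010, col=0b1000, row AND col = 0b0 = 0; 0 != 8 -> empty
(234,175): row=0b11101010, col=0b10101111, row AND col = 0b10101010 = 170; 170 != 175 -> empty
(173,5): row=0b10101101, col=0b101, row AND col = 0b101 = 5; 5 == 5 -> filled
(197,138): row=0b11000101, col=0b10001010, row AND col = 0b10000000 = 128; 128 != 138 -> empty
(194,58): row=0b11000010, col=0b111010, row AND col = 0b10 = 2; 2 != 58 -> empty
(116,21): row=0b1110100, col=0b10101, row AND col = 0b10100 = 20; 20 != 21 -> empty
(226,190): row=0b11100010, col=0b10111110, row AND col = 0b10100010 = 162; 162 != 190 -> empty
(49,45): row=0b110001, col=0b101101, row AND col = 0b100001 = 33; 33 != 45 -> empty
(240,44): row=0b11110000, col=0b101100, row AND col = 0b100000 = 32; 32 != 44 -> empty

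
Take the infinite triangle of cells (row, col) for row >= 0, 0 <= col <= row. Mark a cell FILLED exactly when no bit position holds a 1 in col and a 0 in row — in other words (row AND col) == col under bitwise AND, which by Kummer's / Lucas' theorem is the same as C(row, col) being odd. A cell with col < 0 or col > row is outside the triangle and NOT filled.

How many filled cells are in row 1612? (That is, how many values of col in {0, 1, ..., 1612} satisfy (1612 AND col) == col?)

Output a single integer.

1612 in binary = 11001001100
popcount(1612) = number of 1-bits in 11001001100 = 5
A col c satisfies (1612 AND c) == c iff every set bit of c is also set in 1612; each of the 5 set bits of 1612 can independently be on or off in c.
count = 2^5 = 32

Answer: 32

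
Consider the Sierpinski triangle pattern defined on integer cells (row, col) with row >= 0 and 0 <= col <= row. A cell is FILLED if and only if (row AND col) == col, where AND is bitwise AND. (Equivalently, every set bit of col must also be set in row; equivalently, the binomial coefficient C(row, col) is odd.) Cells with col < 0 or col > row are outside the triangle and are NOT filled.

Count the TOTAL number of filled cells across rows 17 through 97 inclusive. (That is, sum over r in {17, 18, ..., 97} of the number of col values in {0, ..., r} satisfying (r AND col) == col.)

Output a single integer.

Answer: 1144

Derivation:
r17=10001 pc2: +4 =4
r18=10010 pc2: +4 =8
r19=10011 pc3: +8 =16
r20=10100 pc2: +4 =20
r21=10101 pc3: +8 =28
r22=10110 pc3: +8 =36
r23=10111 pc4: +16 =52
r24=11000 pc2: +4 =56
r25=11001 pc3: +8 =64
r26=11010 pc3: +8 =72
r27=11011 pc4: +16 =88
r28=11100 pc3: +8 =96
r29=11101 pc4: +16 =112
r30=11110 pc4: +16 =128
r31=11111 pc5: +32 =160
r32=100000 pc1: +2 =162
r33=100001 pc2: +4 =166
r34=100010 pc2: +4 =170
r35=100011 pc3: +8 =178
r36=100100 pc2: +4 =182
r37=100101 pc3: +8 =190
r38=100110 pc3: +8 =198
r39=100111 pc4: +16 =214
r40=101000 pc2: +4 =218
r41=101001 pc3: +8 =226
r42=101010 pc3: +8 =234
r43=101011 pc4: +16 =250
r44=101100 pc3: +8 =258
r45=101101 pc4: +16 =274
r46=101110 pc4: +16 =290
r47=101111 pc5: +32 =322
r48=110000 pc2: +4 =326
r49=110001 pc3: +8 =334
r50=110010 pc3: +8 =342
r51=110011 pc4: +16 =358
r52=110100 pc3: +8 =366
r53=110101 pc4: +16 =382
r54=110110 pc4: +16 =398
r55=110111 pc5: +32 =430
r56=111000 pc3: +8 =438
r57=111001 pc4: +16 =454
r58=111010 pc4: +16 =470
r59=111011 pc5: +32 =502
r60=111100 pc4: +16 =518
r61=111101 pc5: +32 =550
r62=111110 pc5: +32 =582
r63=111111 pc6: +64 =646
r64=1000000 pc1: +2 =648
r65=1000001 pc2: +4 =652
r66=1000010 pc2: +4 =656
r67=1000011 pc3: +8 =664
r68=1000100 pc2: +4 =668
r69=1000101 pc3: +8 =676
r70=1000110 pc3: +8 =684
r71=1000111 pc4: +16 =700
r72=1001000 pc2: +4 =704
r73=1001001 pc3: +8 =712
r74=1001010 pc3: +8 =720
r75=1001011 pc4: +16 =736
r76=1001100 pc3: +8 =744
r77=1001101 pc4: +16 =760
r78=1001110 pc4: +16 =776
r79=1001111 pc5: +32 =808
r80=1010000 pc2: +4 =812
r81=1010001 pc3: +8 =820
r82=1010010 pc3: +8 =828
r83=1010011 pc4: +16 =844
r84=1010100 pc3: +8 =852
r85=1010101 pc4: +16 =868
r86=1010110 pc4: +16 =884
r87=1010111 pc5: +32 =916
r88=1011000 pc3: +8 =924
r89=1011001 pc4: +16 =940
r90=1011010 pc4: +16 =956
r91=1011011 pc5: +32 =988
r92=1011100 pc4: +16 =1004
r93=1011101 pc5: +32 =1036
r94=1011110 pc5: +32 =1068
r95=1011111 pc6: +64 =1132
r96=1100000 pc2: +4 =1136
r97=1100001 pc3: +8 =1144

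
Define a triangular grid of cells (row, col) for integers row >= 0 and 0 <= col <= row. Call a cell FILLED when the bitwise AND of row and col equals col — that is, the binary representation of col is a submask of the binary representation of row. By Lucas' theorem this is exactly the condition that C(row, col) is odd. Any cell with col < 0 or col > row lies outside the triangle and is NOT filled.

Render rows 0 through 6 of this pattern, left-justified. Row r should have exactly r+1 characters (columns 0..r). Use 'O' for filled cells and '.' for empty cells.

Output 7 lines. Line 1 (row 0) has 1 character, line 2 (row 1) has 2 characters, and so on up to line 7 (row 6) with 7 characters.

r0=0: O
r1=1: OO
r2=10: O.O
r3=11: OOOO
r4=100: O...O
r5=101: OO..OO
r6=110: O.O.O.O

Answer: O
OO
O.O
OOOO
O...O
OO..OO
O.O.O.O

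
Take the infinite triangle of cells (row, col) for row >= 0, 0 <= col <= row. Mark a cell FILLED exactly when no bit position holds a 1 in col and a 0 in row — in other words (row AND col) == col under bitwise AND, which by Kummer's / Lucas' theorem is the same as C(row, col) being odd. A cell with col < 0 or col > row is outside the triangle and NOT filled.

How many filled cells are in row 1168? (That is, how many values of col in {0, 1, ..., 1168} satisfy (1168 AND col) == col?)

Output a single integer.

Answer: 8

Derivation:
1168 in binary = 10010010000
popcount(1168) = number of 1-bits in 10010010000 = 3
A col c satisfies (1168 AND c) == c iff every set bit of c is also set in 1168; each of the 3 set bits of 1168 can independently be on or off in c.
count = 2^3 = 8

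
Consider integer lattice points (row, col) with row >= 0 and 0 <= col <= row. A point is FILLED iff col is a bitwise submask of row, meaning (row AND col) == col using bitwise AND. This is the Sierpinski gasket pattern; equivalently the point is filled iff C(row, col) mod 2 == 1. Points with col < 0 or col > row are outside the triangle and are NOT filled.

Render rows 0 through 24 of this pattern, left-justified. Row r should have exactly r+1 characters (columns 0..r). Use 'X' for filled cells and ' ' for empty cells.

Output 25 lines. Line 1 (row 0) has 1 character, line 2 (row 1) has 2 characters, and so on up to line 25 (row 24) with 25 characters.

Answer: X
XX
X X
XXXX
X   X
XX  XX
X X X X
XXXXXXXX
X       X
XX      XX
X X     X X
XXXX    XXXX
X   X   X   X
XX  XX  XX  XX
X X X X X X X X
XXXXXXXXXXXXXXXX
X               X
XX              XX
X X             X X
XXXX            XXXX
X   X           X   X
XX  XX          XX  XX
X X X X         X X X X
XXXXXXXX        XXXXXXXX
X       X       X       X

Derivation:
r0=0: X
r1=1: XX
r2=10: X X
r3=11: XXXX
r4=100: X   X
r5=101: XX  XX
r6=110: X X X X
r7=111: XXXXXXXX
r8=1000: X       X
r9=1001: XX      XX
r10=1010: X X     X X
r11=1011: XXXX    XXXX
r12=1100: X   X   X   X
r13=1101: XX  XX  XX  XX
r14=1110: X X X X X X X X
r15=1111: XXXXXXXXXXXXXXXX
r16=10000: X               X
r17=10001: XX              XX
r18=10010: X X             X X
r19=10011: XXXX            XXXX
r20=10100: X   X           X   X
r21=10101: XX  XX          XX  XX
r22=10110: X X X X         X X X X
r23=10111: XXXXXXXX        XXXXXXXX
r24=11000: X       X       X       X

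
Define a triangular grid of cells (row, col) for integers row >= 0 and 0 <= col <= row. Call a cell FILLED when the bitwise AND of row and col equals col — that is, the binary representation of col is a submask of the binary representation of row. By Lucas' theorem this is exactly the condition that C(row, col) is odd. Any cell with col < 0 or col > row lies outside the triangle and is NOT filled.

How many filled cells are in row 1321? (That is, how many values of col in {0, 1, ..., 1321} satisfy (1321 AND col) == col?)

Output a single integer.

1321 in binary = 10100101001
popcount(1321) = number of 1-bits in 10100101001 = 5
A col c satisfies (1321 AND c) == c iff every set bit of c is also set in 1321; each of the 5 set bits of 1321 can independently be on or off in c.
count = 2^5 = 32

Answer: 32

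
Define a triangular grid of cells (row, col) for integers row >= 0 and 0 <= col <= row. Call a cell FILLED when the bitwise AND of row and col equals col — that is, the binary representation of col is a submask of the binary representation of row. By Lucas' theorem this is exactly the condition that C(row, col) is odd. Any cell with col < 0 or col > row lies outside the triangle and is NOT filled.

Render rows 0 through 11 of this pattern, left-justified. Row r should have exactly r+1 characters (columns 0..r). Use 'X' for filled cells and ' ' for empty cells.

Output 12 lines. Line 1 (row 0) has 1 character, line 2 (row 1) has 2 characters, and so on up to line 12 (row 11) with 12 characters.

r0=0: X
r1=1: XX
r2=10: X X
r3=11: XXXX
r4=100: X   X
r5=101: XX  XX
r6=110: X X X X
r7=111: XXXXXXXX
r8=1000: X       X
r9=1001: XX      XX
r10=1010: X X     X X
r11=1011: XXXX    XXXX

Answer: X
XX
X X
XXXX
X   X
XX  XX
X X X X
XXXXXXXX
X       X
XX      XX
X X     X X
XXXX    XXXX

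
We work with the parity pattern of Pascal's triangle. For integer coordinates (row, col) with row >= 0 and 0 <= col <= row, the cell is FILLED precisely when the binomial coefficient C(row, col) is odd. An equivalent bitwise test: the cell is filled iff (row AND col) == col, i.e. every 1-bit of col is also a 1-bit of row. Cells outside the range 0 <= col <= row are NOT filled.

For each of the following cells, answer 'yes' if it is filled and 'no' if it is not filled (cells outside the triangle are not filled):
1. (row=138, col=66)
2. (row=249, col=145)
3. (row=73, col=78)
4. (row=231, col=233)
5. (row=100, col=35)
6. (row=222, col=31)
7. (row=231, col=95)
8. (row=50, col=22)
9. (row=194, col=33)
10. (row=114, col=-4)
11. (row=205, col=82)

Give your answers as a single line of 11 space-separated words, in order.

Answer: no yes no no no no no no no no no

Derivation:
(138,66): row=0b10001010, col=0b1000010, row AND col = 0b10 = 2; 2 != 66 -> empty
(249,145): row=0b11111001, col=0b10010001, row AND col = 0b10010001 = 145; 145 == 145 -> filled
(73,78): col outside [0, 73] -> not filled
(231,233): col outside [0, 231] -> not filled
(100,35): row=0b1100100, col=0b100011, row AND col = 0b100000 = 32; 32 != 35 -> empty
(222,31): row=0b11011110, col=0b11111, row AND col = 0b11110 = 30; 30 != 31 -> empty
(231,95): row=0b11100111, col=0b1011111, row AND col = 0b1000111 = 71; 71 != 95 -> empty
(50,22): row=0b110010, col=0b10110, row AND col = 0b10010 = 18; 18 != 22 -> empty
(194,33): row=0b11000010, col=0b100001, row AND col = 0b0 = 0; 0 != 33 -> empty
(114,-4): col outside [0, 114] -> not filled
(205,82): row=0b11001101, col=0b1010010, row AND col = 0b1000000 = 64; 64 != 82 -> empty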